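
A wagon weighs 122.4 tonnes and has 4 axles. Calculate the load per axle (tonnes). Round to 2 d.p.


Load per axle = total weight / number of axles
Load = 122.4 / 4
Load = 30.60 tonnes

30.60


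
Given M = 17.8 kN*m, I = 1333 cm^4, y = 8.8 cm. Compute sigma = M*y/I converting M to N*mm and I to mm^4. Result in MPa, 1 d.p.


Convert units:
M = 17.8 kN*m = 17800000 N*mm
y = 8.8 cm = 88 mm
I = 1333 cm^4 = 13330000 mm^4
sigma = 17800000 * 88 / 13330000
sigma = 117.5 MPa

117.5


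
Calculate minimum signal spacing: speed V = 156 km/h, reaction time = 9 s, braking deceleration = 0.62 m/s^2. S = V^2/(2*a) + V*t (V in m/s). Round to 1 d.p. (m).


V = 156 / 3.6 = 43.3333 m/s
Braking distance = 43.3333^2 / (2*0.62) = 1514.3369 m
Sighting distance = 43.3333 * 9 = 390.0 m
S = 1514.3369 + 390.0 = 1904.3 m

1904.3


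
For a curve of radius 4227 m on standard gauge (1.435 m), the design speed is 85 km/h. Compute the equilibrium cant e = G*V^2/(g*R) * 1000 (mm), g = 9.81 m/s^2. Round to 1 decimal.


Convert speed: V = 85 / 3.6 = 23.6111 m/s
Apply formula: e = 1.435 * 23.6111^2 / (9.81 * 4227)
e = 1.435 * 557.4846 / 41466.87
e = 0.019292 m = 19.3 mm

19.3


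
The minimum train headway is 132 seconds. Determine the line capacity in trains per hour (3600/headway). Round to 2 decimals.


Capacity = 3600 / headway
Capacity = 3600 / 132
Capacity = 27.27 trains/hour

27.27


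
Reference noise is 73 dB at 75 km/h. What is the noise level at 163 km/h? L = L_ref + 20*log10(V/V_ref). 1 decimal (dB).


V/V_ref = 163 / 75 = 2.173333
log10(2.173333) = 0.337126
20 * 0.337126 = 6.7425
L = 73 + 6.7425 = 79.7 dB

79.7


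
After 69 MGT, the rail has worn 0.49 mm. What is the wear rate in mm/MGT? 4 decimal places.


Wear rate = total wear / cumulative tonnage
Rate = 0.49 / 69
Rate = 0.0071 mm/MGT

0.0071


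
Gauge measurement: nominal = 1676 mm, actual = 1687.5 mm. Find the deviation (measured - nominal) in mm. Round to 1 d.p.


Deviation = measured - nominal
Deviation = 1687.5 - 1676
Deviation = 11.5 mm

11.5


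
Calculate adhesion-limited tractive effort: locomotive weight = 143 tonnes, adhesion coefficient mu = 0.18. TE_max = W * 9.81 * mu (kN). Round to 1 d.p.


TE_max = W * g * mu
TE_max = 143 * 9.81 * 0.18
TE_max = 1402.83 * 0.18
TE_max = 252.5 kN

252.5


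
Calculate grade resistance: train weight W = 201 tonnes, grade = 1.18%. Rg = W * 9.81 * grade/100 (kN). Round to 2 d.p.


Rg = W * 9.81 * grade / 100
Rg = 201 * 9.81 * 1.18 / 100
Rg = 1971.81 * 0.0118
Rg = 23.27 kN

23.27


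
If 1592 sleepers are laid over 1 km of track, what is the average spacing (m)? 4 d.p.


Spacing = 1000 m / number of sleepers
Spacing = 1000 / 1592
Spacing = 0.6281 m

0.6281


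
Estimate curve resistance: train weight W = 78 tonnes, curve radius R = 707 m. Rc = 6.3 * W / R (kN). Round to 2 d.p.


Rc = 6.3 * W / R
Rc = 6.3 * 78 / 707
Rc = 491.4 / 707
Rc = 0.70 kN

0.70


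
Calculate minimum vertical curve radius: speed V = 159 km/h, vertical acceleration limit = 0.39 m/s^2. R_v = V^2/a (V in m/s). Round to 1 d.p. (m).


Convert speed: V = 159 / 3.6 = 44.1667 m/s
V^2 = 1950.6944 m^2/s^2
R_v = 1950.6944 / 0.39
R_v = 5001.8 m

5001.8


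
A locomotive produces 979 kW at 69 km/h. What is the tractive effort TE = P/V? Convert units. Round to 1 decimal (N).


Convert: P = 979 kW = 979000 W
V = 69 / 3.6 = 19.1667 m/s
TE = 979000 / 19.1667
TE = 51078.3 N

51078.3


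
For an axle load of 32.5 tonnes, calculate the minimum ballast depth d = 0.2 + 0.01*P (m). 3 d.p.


d = 0.2 + 0.01 * 32.5
d = 0.2 + 0.325
d = 0.525 m

0.525


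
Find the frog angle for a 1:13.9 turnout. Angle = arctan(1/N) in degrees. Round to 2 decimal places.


1/N = 1/13.9 = 0.071942
angle = arctan(0.071942) = 0.071819 rad
angle = 0.071819 * 180/pi = 4.11 degrees

4.11


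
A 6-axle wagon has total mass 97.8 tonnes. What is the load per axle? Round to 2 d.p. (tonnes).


Load per axle = total weight / number of axles
Load = 97.8 / 6
Load = 16.30 tonnes

16.30


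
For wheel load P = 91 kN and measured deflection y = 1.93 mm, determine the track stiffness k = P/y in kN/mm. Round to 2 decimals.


Track stiffness k = P / y
k = 91 / 1.93
k = 47.15 kN/mm

47.15


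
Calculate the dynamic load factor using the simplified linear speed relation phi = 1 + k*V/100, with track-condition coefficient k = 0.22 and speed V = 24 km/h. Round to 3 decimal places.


phi = 1 + k * V / 100
phi = 1 + 0.22 * 24 / 100
phi = 1 + 0.0528
phi = 1.053

1.053


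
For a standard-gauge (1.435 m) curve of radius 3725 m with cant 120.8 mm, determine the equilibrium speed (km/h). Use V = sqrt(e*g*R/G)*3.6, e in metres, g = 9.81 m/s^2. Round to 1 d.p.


Convert cant: e = 120.8 mm = 0.1208 m
V_ms = sqrt(0.1208 * 9.81 * 3725 / 1.435)
V_ms = sqrt(3076.169895) = 55.4632 m/s
V = 55.4632 * 3.6 = 199.7 km/h

199.7


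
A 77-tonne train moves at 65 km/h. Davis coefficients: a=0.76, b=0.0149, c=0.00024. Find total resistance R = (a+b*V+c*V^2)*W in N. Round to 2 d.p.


b*V = 0.0149 * 65 = 0.9685
c*V^2 = 0.00024 * 4225 = 1.014
R_per_t = 0.76 + 0.9685 + 1.014 = 2.7425 N/t
R_total = 2.7425 * 77 = 211.17 N

211.17


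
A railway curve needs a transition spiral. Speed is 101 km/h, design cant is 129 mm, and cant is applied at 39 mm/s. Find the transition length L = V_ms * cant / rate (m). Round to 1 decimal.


Convert speed: V = 101 / 3.6 = 28.0556 m/s
L = 28.0556 * 129 / 39
L = 3619.1667 / 39
L = 92.8 m

92.8


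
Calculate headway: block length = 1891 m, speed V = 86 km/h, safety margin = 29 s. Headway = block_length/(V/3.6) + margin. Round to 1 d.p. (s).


V = 86 / 3.6 = 23.8889 m/s
Block traversal time = 1891 / 23.8889 = 79.1581 s
Headway = 79.1581 + 29
Headway = 108.2 s

108.2


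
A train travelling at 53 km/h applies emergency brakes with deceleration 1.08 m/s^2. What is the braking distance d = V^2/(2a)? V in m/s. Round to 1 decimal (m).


Convert speed: V = 53 / 3.6 = 14.7222 m/s
V^2 = 216.7438
d = 216.7438 / (2 * 1.08)
d = 216.7438 / 2.16
d = 100.3 m

100.3


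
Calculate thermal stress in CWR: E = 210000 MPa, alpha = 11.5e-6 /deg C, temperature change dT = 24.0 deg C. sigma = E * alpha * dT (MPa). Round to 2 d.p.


sigma = E * alpha * dT
sigma = 210000 * 11.5e-6 * 24.0
sigma = 2.415 * 24.0
sigma = 57.96 MPa

57.96


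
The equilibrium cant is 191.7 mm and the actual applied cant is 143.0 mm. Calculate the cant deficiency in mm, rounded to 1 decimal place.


Cant deficiency = equilibrium cant - actual cant
CD = 191.7 - 143.0
CD = 48.7 mm

48.7


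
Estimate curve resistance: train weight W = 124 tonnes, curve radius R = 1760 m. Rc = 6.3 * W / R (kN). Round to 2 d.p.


Rc = 6.3 * W / R
Rc = 6.3 * 124 / 1760
Rc = 781.2 / 1760
Rc = 0.44 kN

0.44


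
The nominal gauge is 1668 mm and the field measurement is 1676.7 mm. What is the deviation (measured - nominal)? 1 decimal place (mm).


Deviation = measured - nominal
Deviation = 1676.7 - 1668
Deviation = 8.7 mm

8.7


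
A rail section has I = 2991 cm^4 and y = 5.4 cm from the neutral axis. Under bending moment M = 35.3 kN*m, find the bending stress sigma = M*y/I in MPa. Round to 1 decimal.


Convert units:
M = 35.3 kN*m = 35300000 N*mm
y = 5.4 cm = 54 mm
I = 2991 cm^4 = 29910000 mm^4
sigma = 35300000 * 54 / 29910000
sigma = 63.7 MPa

63.7


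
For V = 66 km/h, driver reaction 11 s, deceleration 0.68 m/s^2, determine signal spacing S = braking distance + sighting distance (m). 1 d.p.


V = 66 / 3.6 = 18.3333 m/s
Braking distance = 18.3333^2 / (2*0.68) = 247.1405 m
Sighting distance = 18.3333 * 11 = 201.6667 m
S = 247.1405 + 201.6667 = 448.8 m

448.8


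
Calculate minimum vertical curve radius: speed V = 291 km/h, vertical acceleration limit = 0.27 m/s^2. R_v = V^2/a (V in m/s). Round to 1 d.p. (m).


Convert speed: V = 291 / 3.6 = 80.8333 m/s
V^2 = 6534.0278 m^2/s^2
R_v = 6534.0278 / 0.27
R_v = 24200.1 m

24200.1


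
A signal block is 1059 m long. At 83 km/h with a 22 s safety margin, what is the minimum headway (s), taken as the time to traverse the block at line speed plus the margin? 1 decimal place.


V = 83 / 3.6 = 23.0556 m/s
Block traversal time = 1059 / 23.0556 = 45.9325 s
Headway = 45.9325 + 22
Headway = 67.9 s

67.9


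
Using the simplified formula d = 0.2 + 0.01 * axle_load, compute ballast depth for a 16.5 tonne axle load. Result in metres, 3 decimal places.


d = 0.2 + 0.01 * 16.5
d = 0.2 + 0.165
d = 0.365 m

0.365


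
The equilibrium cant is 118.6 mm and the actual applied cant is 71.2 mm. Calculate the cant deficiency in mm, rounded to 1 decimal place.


Cant deficiency = equilibrium cant - actual cant
CD = 118.6 - 71.2
CD = 47.4 mm

47.4


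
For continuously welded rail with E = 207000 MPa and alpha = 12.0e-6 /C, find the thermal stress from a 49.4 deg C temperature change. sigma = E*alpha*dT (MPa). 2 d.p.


sigma = E * alpha * dT
sigma = 207000 * 12.0e-6 * 49.4
sigma = 2.484 * 49.4
sigma = 122.71 MPa

122.71


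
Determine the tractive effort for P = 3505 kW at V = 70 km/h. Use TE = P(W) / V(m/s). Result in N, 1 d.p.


Convert: P = 3505 kW = 3505000 W
V = 70 / 3.6 = 19.4444 m/s
TE = 3505000 / 19.4444
TE = 180257.1 N

180257.1


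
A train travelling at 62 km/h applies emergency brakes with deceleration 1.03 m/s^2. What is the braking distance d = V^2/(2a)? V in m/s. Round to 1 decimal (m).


Convert speed: V = 62 / 3.6 = 17.2222 m/s
V^2 = 296.6049
d = 296.6049 / (2 * 1.03)
d = 296.6049 / 2.06
d = 144.0 m

144.0


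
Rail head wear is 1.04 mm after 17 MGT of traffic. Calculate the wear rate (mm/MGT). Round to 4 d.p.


Wear rate = total wear / cumulative tonnage
Rate = 1.04 / 17
Rate = 0.0612 mm/MGT

0.0612


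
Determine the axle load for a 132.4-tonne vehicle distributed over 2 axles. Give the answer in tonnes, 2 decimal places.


Load per axle = total weight / number of axles
Load = 132.4 / 2
Load = 66.20 tonnes

66.20


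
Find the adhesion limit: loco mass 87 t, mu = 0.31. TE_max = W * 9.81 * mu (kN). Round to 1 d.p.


TE_max = W * g * mu
TE_max = 87 * 9.81 * 0.31
TE_max = 853.47 * 0.31
TE_max = 264.6 kN

264.6


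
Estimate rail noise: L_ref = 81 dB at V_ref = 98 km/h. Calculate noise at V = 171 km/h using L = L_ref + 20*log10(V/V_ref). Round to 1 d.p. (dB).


V/V_ref = 171 / 98 = 1.744898
log10(1.744898) = 0.24177
20 * 0.24177 = 4.8354
L = 81 + 4.8354 = 85.8 dB

85.8


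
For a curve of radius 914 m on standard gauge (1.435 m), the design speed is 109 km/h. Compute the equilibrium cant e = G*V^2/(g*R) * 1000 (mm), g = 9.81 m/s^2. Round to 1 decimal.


Convert speed: V = 109 / 3.6 = 30.2778 m/s
Apply formula: e = 1.435 * 30.2778^2 / (9.81 * 914)
e = 1.435 * 916.7438 / 8966.34
e = 0.146718 m = 146.7 mm

146.7


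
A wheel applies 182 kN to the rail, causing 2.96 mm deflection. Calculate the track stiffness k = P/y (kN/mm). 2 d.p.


Track stiffness k = P / y
k = 182 / 2.96
k = 61.49 kN/mm

61.49


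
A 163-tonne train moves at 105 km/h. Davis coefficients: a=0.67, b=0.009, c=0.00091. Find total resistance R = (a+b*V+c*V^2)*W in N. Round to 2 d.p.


b*V = 0.009 * 105 = 0.945
c*V^2 = 0.00091 * 11025 = 10.03275
R_per_t = 0.67 + 0.945 + 10.03275 = 11.64775 N/t
R_total = 11.64775 * 163 = 1898.58 N

1898.58


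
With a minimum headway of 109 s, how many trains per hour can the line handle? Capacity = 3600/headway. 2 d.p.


Capacity = 3600 / headway
Capacity = 3600 / 109
Capacity = 33.03 trains/hour

33.03


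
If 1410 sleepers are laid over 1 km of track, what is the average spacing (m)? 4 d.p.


Spacing = 1000 m / number of sleepers
Spacing = 1000 / 1410
Spacing = 0.7092 m

0.7092


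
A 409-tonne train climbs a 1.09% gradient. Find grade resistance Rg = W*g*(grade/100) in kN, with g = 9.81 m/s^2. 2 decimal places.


Rg = W * 9.81 * grade / 100
Rg = 409 * 9.81 * 1.09 / 100
Rg = 4012.29 * 0.0109
Rg = 43.73 kN

43.73


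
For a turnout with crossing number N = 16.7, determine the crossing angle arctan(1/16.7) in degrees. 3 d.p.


1/N = 1/16.7 = 0.05988
angle = arctan(0.05988) = 0.059809 rad
angle = 0.059809 * 180/pi = 3.427 degrees

3.427


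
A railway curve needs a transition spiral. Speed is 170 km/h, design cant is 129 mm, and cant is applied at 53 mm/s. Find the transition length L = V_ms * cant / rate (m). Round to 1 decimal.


Convert speed: V = 170 / 3.6 = 47.2222 m/s
L = 47.2222 * 129 / 53
L = 6091.6667 / 53
L = 114.9 m

114.9


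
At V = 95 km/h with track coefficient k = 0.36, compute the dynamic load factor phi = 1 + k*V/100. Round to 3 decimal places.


phi = 1 + k * V / 100
phi = 1 + 0.36 * 95 / 100
phi = 1 + 0.342
phi = 1.342

1.342


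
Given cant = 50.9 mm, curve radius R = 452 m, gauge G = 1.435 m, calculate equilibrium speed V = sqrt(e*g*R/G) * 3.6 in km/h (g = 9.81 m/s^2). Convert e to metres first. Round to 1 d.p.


Convert cant: e = 50.9 mm = 0.0509 m
V_ms = sqrt(0.0509 * 9.81 * 452 / 1.435)
V_ms = sqrt(157.279936) = 12.5411 m/s
V = 12.5411 * 3.6 = 45.1 km/h

45.1


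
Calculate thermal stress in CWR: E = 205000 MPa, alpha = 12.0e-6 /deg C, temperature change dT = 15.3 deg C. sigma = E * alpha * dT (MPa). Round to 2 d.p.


sigma = E * alpha * dT
sigma = 205000 * 12.0e-6 * 15.3
sigma = 2.46 * 15.3
sigma = 37.64 MPa

37.64


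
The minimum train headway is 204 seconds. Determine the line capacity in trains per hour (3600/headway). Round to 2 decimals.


Capacity = 3600 / headway
Capacity = 3600 / 204
Capacity = 17.65 trains/hour

17.65


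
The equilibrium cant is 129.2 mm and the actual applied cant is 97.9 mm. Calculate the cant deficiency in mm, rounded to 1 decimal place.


Cant deficiency = equilibrium cant - actual cant
CD = 129.2 - 97.9
CD = 31.3 mm

31.3


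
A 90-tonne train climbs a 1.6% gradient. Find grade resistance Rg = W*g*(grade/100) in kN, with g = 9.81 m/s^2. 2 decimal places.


Rg = W * 9.81 * grade / 100
Rg = 90 * 9.81 * 1.6 / 100
Rg = 882.9 * 0.016
Rg = 14.13 kN

14.13


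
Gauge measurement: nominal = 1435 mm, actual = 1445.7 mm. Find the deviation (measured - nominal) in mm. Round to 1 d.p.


Deviation = measured - nominal
Deviation = 1445.7 - 1435
Deviation = 10.7 mm

10.7


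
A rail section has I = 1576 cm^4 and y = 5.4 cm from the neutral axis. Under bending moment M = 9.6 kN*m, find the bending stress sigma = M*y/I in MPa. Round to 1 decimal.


Convert units:
M = 9.6 kN*m = 9600000 N*mm
y = 5.4 cm = 54 mm
I = 1576 cm^4 = 15760000 mm^4
sigma = 9600000 * 54 / 15760000
sigma = 32.9 MPa

32.9


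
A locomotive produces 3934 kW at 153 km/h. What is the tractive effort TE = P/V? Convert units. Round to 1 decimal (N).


Convert: P = 3934 kW = 3934000 W
V = 153 / 3.6 = 42.5 m/s
TE = 3934000 / 42.5
TE = 92564.7 N

92564.7


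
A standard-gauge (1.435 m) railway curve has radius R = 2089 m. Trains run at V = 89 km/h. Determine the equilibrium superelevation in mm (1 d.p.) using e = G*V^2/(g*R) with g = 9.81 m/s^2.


Convert speed: V = 89 / 3.6 = 24.7222 m/s
Apply formula: e = 1.435 * 24.7222^2 / (9.81 * 2089)
e = 1.435 * 611.1883 / 20493.09
e = 0.042798 m = 42.8 mm

42.8


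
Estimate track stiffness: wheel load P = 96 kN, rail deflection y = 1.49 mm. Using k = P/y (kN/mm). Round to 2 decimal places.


Track stiffness k = P / y
k = 96 / 1.49
k = 64.43 kN/mm

64.43


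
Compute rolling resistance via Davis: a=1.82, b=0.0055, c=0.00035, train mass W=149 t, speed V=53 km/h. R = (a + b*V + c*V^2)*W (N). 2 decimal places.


b*V = 0.0055 * 53 = 0.2915
c*V^2 = 0.00035 * 2809 = 0.98315
R_per_t = 1.82 + 0.2915 + 0.98315 = 3.09465 N/t
R_total = 3.09465 * 149 = 461.10 N

461.10


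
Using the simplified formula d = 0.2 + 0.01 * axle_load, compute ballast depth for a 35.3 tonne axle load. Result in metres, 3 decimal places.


d = 0.2 + 0.01 * 35.3
d = 0.2 + 0.353
d = 0.553 m

0.553


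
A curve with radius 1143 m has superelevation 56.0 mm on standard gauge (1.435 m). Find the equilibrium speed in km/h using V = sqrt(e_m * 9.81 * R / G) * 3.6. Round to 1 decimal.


Convert cant: e = 56.0 mm = 0.0560 m
V_ms = sqrt(0.0560 * 9.81 * 1143 / 1.435)
V_ms = sqrt(437.573854) = 20.9183 m/s
V = 20.9183 * 3.6 = 75.3 km/h

75.3


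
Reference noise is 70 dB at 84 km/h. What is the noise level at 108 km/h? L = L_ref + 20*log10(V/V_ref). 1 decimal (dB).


V/V_ref = 108 / 84 = 1.285714
log10(1.285714) = 0.109144
20 * 0.109144 = 2.1829
L = 70 + 2.1829 = 72.2 dB

72.2


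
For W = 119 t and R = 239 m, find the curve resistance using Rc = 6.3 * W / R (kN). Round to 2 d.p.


Rc = 6.3 * W / R
Rc = 6.3 * 119 / 239
Rc = 749.7 / 239
Rc = 3.14 kN

3.14


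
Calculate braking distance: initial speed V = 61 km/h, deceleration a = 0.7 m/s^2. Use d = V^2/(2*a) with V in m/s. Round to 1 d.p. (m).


Convert speed: V = 61 / 3.6 = 16.9444 m/s
V^2 = 287.1142
d = 287.1142 / (2 * 0.7)
d = 287.1142 / 1.4
d = 205.1 m

205.1


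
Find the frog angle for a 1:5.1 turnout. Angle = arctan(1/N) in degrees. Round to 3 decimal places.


1/N = 1/5.1 = 0.196078
angle = arctan(0.196078) = 0.193622 rad
angle = 0.193622 * 180/pi = 11.094 degrees

11.094


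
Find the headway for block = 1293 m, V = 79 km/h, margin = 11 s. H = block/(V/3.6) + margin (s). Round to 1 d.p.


V = 79 / 3.6 = 21.9444 m/s
Block traversal time = 1293 / 21.9444 = 58.9215 s
Headway = 58.9215 + 11
Headway = 69.9 s

69.9


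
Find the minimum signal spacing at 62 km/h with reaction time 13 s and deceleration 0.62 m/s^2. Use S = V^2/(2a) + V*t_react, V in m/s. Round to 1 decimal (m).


V = 62 / 3.6 = 17.2222 m/s
Braking distance = 17.2222^2 / (2*0.62) = 239.1975 m
Sighting distance = 17.2222 * 13 = 223.8889 m
S = 239.1975 + 223.8889 = 463.1 m

463.1


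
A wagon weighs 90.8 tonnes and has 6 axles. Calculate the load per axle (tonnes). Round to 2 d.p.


Load per axle = total weight / number of axles
Load = 90.8 / 6
Load = 15.13 tonnes

15.13


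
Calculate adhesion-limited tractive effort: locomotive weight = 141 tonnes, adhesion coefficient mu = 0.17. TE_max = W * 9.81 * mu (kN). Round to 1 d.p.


TE_max = W * g * mu
TE_max = 141 * 9.81 * 0.17
TE_max = 1383.21 * 0.17
TE_max = 235.1 kN

235.1


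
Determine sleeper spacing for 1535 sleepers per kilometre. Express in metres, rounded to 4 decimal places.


Spacing = 1000 m / number of sleepers
Spacing = 1000 / 1535
Spacing = 0.6515 m

0.6515


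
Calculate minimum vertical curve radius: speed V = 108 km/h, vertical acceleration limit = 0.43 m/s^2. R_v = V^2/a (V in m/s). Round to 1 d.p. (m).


Convert speed: V = 108 / 3.6 = 30.0 m/s
V^2 = 900.0 m^2/s^2
R_v = 900.0 / 0.43
R_v = 2093.0 m

2093.0


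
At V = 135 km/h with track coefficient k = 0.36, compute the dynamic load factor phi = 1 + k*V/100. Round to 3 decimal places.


phi = 1 + k * V / 100
phi = 1 + 0.36 * 135 / 100
phi = 1 + 0.486
phi = 1.486

1.486


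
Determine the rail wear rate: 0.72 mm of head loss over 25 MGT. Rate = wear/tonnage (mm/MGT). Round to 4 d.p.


Wear rate = total wear / cumulative tonnage
Rate = 0.72 / 25
Rate = 0.0288 mm/MGT

0.0288


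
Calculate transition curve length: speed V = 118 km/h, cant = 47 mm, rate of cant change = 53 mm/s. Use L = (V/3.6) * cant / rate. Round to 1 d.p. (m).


Convert speed: V = 118 / 3.6 = 32.7778 m/s
L = 32.7778 * 47 / 53
L = 1540.5556 / 53
L = 29.1 m

29.1


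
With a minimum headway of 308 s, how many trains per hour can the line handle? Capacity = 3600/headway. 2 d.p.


Capacity = 3600 / headway
Capacity = 3600 / 308
Capacity = 11.69 trains/hour

11.69


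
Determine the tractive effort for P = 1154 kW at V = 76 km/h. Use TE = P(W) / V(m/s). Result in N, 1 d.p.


Convert: P = 1154 kW = 1154000 W
V = 76 / 3.6 = 21.1111 m/s
TE = 1154000 / 21.1111
TE = 54663.2 N

54663.2


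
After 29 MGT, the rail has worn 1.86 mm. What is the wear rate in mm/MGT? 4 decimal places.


Wear rate = total wear / cumulative tonnage
Rate = 1.86 / 29
Rate = 0.0641 mm/MGT

0.0641


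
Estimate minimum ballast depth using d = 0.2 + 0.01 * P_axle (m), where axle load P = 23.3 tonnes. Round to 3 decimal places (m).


d = 0.2 + 0.01 * 23.3
d = 0.2 + 0.233
d = 0.433 m

0.433


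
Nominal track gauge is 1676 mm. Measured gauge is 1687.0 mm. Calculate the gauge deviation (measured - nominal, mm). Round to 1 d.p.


Deviation = measured - nominal
Deviation = 1687.0 - 1676
Deviation = 11.0 mm

11.0


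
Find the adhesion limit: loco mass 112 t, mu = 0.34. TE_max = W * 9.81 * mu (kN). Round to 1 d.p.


TE_max = W * g * mu
TE_max = 112 * 9.81 * 0.34
TE_max = 1098.72 * 0.34
TE_max = 373.6 kN

373.6


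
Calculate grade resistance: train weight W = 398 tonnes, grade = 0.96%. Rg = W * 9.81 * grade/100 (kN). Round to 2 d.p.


Rg = W * 9.81 * grade / 100
Rg = 398 * 9.81 * 0.96 / 100
Rg = 3904.38 * 0.0096
Rg = 37.48 kN

37.48


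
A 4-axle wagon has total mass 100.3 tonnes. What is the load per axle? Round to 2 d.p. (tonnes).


Load per axle = total weight / number of axles
Load = 100.3 / 4
Load = 25.08 tonnes

25.08


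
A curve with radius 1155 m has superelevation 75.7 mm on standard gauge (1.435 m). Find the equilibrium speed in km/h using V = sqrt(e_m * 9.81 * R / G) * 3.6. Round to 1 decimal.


Convert cant: e = 75.7 mm = 0.0757 m
V_ms = sqrt(0.0757 * 9.81 * 1155 / 1.435)
V_ms = sqrt(597.716122) = 24.4482 m/s
V = 24.4482 * 3.6 = 88.0 km/h

88.0


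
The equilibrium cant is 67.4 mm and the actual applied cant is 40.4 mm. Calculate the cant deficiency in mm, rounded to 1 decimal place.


Cant deficiency = equilibrium cant - actual cant
CD = 67.4 - 40.4
CD = 27.0 mm

27.0


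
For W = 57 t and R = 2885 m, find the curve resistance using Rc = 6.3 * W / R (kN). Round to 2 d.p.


Rc = 6.3 * W / R
Rc = 6.3 * 57 / 2885
Rc = 359.1 / 2885
Rc = 0.12 kN

0.12


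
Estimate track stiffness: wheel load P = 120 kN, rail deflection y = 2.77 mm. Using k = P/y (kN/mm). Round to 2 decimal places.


Track stiffness k = P / y
k = 120 / 2.77
k = 43.32 kN/mm

43.32


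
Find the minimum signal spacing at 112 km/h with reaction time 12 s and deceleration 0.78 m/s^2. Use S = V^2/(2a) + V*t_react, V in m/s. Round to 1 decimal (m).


V = 112 / 3.6 = 31.1111 m/s
Braking distance = 31.1111^2 / (2*0.78) = 620.4495 m
Sighting distance = 31.1111 * 12 = 373.3333 m
S = 620.4495 + 373.3333 = 993.8 m

993.8


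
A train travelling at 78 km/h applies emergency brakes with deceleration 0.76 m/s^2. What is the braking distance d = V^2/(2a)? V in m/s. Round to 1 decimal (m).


Convert speed: V = 78 / 3.6 = 21.6667 m/s
V^2 = 469.4444
d = 469.4444 / (2 * 0.76)
d = 469.4444 / 1.52
d = 308.8 m

308.8


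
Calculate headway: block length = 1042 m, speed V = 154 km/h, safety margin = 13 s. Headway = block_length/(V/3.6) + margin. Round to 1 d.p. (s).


V = 154 / 3.6 = 42.7778 m/s
Block traversal time = 1042 / 42.7778 = 24.3584 s
Headway = 24.3584 + 13
Headway = 37.4 s

37.4


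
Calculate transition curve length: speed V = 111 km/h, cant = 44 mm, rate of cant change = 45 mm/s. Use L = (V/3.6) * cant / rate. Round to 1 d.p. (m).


Convert speed: V = 111 / 3.6 = 30.8333 m/s
L = 30.8333 * 44 / 45
L = 1356.6667 / 45
L = 30.1 m

30.1


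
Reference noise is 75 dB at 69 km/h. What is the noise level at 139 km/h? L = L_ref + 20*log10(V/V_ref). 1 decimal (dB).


V/V_ref = 139 / 69 = 2.014493
log10(2.014493) = 0.304166
20 * 0.304166 = 6.0833
L = 75 + 6.0833 = 81.1 dB

81.1


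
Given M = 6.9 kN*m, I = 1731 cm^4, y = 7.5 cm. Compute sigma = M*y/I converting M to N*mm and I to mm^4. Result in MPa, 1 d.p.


Convert units:
M = 6.9 kN*m = 6900000 N*mm
y = 7.5 cm = 75 mm
I = 1731 cm^4 = 17310000 mm^4
sigma = 6900000 * 75 / 17310000
sigma = 29.9 MPa

29.9


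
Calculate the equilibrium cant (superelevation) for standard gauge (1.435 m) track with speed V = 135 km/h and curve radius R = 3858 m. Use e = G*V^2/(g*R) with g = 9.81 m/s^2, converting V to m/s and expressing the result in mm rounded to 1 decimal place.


Convert speed: V = 135 / 3.6 = 37.5 m/s
Apply formula: e = 1.435 * 37.5^2 / (9.81 * 3858)
e = 1.435 * 1406.25 / 37846.98
e = 0.053319 m = 53.3 mm

53.3


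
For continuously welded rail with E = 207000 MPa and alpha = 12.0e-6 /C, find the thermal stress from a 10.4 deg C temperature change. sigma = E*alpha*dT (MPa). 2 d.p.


sigma = E * alpha * dT
sigma = 207000 * 12.0e-6 * 10.4
sigma = 2.484 * 10.4
sigma = 25.83 MPa

25.83


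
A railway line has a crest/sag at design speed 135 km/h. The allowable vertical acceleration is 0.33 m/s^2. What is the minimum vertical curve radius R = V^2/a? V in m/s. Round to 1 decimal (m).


Convert speed: V = 135 / 3.6 = 37.5 m/s
V^2 = 1406.25 m^2/s^2
R_v = 1406.25 / 0.33
R_v = 4261.4 m

4261.4


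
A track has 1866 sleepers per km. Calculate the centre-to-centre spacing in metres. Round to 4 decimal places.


Spacing = 1000 m / number of sleepers
Spacing = 1000 / 1866
Spacing = 0.5359 m

0.5359


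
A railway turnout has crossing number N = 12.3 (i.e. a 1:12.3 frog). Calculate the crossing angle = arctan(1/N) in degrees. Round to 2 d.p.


1/N = 1/12.3 = 0.081301
angle = arctan(0.081301) = 0.081122 rad
angle = 0.081122 * 180/pi = 4.65 degrees

4.65


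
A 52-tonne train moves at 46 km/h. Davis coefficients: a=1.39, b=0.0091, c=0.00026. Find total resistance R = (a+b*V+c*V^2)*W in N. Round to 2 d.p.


b*V = 0.0091 * 46 = 0.4186
c*V^2 = 0.00026 * 2116 = 0.55016
R_per_t = 1.39 + 0.4186 + 0.55016 = 2.35876 N/t
R_total = 2.35876 * 52 = 122.66 N

122.66


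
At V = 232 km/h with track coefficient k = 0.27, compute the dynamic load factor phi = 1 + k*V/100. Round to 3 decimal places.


phi = 1 + k * V / 100
phi = 1 + 0.27 * 232 / 100
phi = 1 + 0.6264
phi = 1.626

1.626


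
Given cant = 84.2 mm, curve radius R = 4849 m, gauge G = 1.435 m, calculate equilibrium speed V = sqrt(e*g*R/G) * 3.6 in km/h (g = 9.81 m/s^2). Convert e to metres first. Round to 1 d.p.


Convert cant: e = 84.2 mm = 0.0842 m
V_ms = sqrt(0.0842 * 9.81 * 4849 / 1.435)
V_ms = sqrt(2791.138466) = 52.8312 m/s
V = 52.8312 * 3.6 = 190.2 km/h

190.2


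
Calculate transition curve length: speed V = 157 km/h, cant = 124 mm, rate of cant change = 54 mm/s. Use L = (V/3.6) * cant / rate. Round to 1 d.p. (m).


Convert speed: V = 157 / 3.6 = 43.6111 m/s
L = 43.6111 * 124 / 54
L = 5407.7778 / 54
L = 100.1 m

100.1


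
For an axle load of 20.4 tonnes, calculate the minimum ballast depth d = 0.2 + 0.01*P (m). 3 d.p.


d = 0.2 + 0.01 * 20.4
d = 0.2 + 0.204
d = 0.404 m

0.404


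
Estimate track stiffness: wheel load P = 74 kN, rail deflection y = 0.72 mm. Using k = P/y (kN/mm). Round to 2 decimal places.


Track stiffness k = P / y
k = 74 / 0.72
k = 102.78 kN/mm

102.78


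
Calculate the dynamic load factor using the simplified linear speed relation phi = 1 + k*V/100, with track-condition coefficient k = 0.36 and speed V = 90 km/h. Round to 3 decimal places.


phi = 1 + k * V / 100
phi = 1 + 0.36 * 90 / 100
phi = 1 + 0.324
phi = 1.324

1.324


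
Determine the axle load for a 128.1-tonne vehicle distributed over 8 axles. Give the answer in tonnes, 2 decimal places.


Load per axle = total weight / number of axles
Load = 128.1 / 8
Load = 16.01 tonnes

16.01


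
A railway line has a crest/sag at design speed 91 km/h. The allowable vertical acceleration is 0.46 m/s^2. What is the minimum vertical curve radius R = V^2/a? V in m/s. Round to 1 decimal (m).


Convert speed: V = 91 / 3.6 = 25.2778 m/s
V^2 = 638.966 m^2/s^2
R_v = 638.966 / 0.46
R_v = 1389.1 m

1389.1


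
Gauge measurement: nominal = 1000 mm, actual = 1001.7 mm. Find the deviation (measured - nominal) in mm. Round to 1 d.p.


Deviation = measured - nominal
Deviation = 1001.7 - 1000
Deviation = 1.7 mm

1.7


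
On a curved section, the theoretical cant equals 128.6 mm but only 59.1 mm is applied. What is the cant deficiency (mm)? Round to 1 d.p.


Cant deficiency = equilibrium cant - actual cant
CD = 128.6 - 59.1
CD = 69.5 mm

69.5


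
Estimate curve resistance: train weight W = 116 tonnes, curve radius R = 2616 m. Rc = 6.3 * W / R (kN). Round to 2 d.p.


Rc = 6.3 * W / R
Rc = 6.3 * 116 / 2616
Rc = 730.8 / 2616
Rc = 0.28 kN

0.28


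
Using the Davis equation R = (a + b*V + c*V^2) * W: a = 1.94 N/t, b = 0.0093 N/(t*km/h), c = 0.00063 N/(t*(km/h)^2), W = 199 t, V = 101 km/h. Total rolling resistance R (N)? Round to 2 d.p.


b*V = 0.0093 * 101 = 0.9393
c*V^2 = 0.00063 * 10201 = 6.42663
R_per_t = 1.94 + 0.9393 + 6.42663 = 9.30593 N/t
R_total = 9.30593 * 199 = 1851.88 N

1851.88


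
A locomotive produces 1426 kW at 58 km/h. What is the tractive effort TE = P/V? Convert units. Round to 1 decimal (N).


Convert: P = 1426 kW = 1426000 W
V = 58 / 3.6 = 16.1111 m/s
TE = 1426000 / 16.1111
TE = 88510.3 N

88510.3


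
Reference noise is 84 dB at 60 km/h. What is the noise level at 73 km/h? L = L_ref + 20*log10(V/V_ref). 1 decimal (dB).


V/V_ref = 73 / 60 = 1.216667
log10(1.216667) = 0.085172
20 * 0.085172 = 1.7034
L = 84 + 1.7034 = 85.7 dB

85.7


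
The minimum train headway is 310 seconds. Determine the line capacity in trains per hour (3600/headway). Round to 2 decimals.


Capacity = 3600 / headway
Capacity = 3600 / 310
Capacity = 11.61 trains/hour

11.61


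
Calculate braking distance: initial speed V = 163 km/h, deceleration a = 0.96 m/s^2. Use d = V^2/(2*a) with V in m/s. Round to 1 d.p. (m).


Convert speed: V = 163 / 3.6 = 45.2778 m/s
V^2 = 2050.0772
d = 2050.0772 / (2 * 0.96)
d = 2050.0772 / 1.92
d = 1067.7 m

1067.7


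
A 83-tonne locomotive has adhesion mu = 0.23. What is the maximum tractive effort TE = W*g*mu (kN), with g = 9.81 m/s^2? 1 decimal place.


TE_max = W * g * mu
TE_max = 83 * 9.81 * 0.23
TE_max = 814.23 * 0.23
TE_max = 187.3 kN

187.3


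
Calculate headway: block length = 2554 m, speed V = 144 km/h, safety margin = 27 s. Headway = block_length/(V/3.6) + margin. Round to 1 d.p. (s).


V = 144 / 3.6 = 40.0 m/s
Block traversal time = 2554 / 40.0 = 63.85 s
Headway = 63.85 + 27
Headway = 90.9 s

90.9


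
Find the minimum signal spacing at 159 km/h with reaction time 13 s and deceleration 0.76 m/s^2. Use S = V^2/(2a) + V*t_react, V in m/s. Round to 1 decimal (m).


V = 159 / 3.6 = 44.1667 m/s
Braking distance = 44.1667^2 / (2*0.76) = 1283.3516 m
Sighting distance = 44.1667 * 13 = 574.1667 m
S = 1283.3516 + 574.1667 = 1857.5 m

1857.5


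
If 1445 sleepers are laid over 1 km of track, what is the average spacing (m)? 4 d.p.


Spacing = 1000 m / number of sleepers
Spacing = 1000 / 1445
Spacing = 0.6920 m

0.6920


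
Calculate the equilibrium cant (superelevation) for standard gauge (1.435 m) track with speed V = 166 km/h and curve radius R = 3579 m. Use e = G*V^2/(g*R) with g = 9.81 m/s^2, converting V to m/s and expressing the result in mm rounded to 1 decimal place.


Convert speed: V = 166 / 3.6 = 46.1111 m/s
Apply formula: e = 1.435 * 46.1111^2 / (9.81 * 3579)
e = 1.435 * 2126.2346 / 35109.99
e = 0.086903 m = 86.9 mm

86.9


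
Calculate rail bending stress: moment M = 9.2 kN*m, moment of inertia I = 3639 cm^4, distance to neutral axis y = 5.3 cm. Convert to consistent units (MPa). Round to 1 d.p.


Convert units:
M = 9.2 kN*m = 9200000 N*mm
y = 5.3 cm = 53 mm
I = 3639 cm^4 = 36390000 mm^4
sigma = 9200000 * 53 / 36390000
sigma = 13.4 MPa

13.4


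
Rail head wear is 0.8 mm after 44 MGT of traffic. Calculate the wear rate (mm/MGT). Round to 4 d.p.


Wear rate = total wear / cumulative tonnage
Rate = 0.8 / 44
Rate = 0.0182 mm/MGT

0.0182


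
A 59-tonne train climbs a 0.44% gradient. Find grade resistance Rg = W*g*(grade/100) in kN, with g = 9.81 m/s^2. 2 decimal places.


Rg = W * 9.81 * grade / 100
Rg = 59 * 9.81 * 0.44 / 100
Rg = 578.79 * 0.0044
Rg = 2.55 kN

2.55


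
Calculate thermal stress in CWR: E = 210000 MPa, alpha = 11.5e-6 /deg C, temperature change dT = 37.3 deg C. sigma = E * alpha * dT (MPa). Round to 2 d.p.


sigma = E * alpha * dT
sigma = 210000 * 11.5e-6 * 37.3
sigma = 2.415 * 37.3
sigma = 90.08 MPa

90.08


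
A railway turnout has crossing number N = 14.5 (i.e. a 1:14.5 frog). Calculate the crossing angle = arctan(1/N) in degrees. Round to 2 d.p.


1/N = 1/14.5 = 0.068966
angle = arctan(0.068966) = 0.068856 rad
angle = 0.068856 * 180/pi = 3.95 degrees

3.95


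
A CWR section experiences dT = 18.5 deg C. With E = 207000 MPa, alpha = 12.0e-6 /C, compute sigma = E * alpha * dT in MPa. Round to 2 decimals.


sigma = E * alpha * dT
sigma = 207000 * 12.0e-6 * 18.5
sigma = 2.484 * 18.5
sigma = 45.95 MPa

45.95


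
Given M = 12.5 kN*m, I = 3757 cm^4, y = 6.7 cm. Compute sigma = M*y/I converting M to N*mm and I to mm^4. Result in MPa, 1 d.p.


Convert units:
M = 12.5 kN*m = 12500000 N*mm
y = 6.7 cm = 67 mm
I = 3757 cm^4 = 37570000 mm^4
sigma = 12500000 * 67 / 37570000
sigma = 22.3 MPa

22.3


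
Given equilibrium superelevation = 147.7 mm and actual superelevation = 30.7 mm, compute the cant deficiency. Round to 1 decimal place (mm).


Cant deficiency = equilibrium cant - actual cant
CD = 147.7 - 30.7
CD = 117.0 mm

117.0


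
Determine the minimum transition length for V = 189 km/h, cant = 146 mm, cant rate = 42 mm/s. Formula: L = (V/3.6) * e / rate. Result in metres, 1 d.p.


Convert speed: V = 189 / 3.6 = 52.5 m/s
L = 52.5 * 146 / 42
L = 7665.0 / 42
L = 182.5 m

182.5


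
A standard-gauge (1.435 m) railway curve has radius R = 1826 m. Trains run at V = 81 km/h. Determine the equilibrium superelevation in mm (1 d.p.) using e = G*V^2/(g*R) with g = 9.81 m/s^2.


Convert speed: V = 81 / 3.6 = 22.5 m/s
Apply formula: e = 1.435 * 22.5^2 / (9.81 * 1826)
e = 1.435 * 506.25 / 17913.06
e = 0.040555 m = 40.6 mm

40.6


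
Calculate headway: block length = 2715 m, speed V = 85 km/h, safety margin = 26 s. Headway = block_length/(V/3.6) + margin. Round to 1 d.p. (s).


V = 85 / 3.6 = 23.6111 m/s
Block traversal time = 2715 / 23.6111 = 114.9882 s
Headway = 114.9882 + 26
Headway = 141.0 s

141.0


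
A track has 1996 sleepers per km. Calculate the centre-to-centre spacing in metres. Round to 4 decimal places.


Spacing = 1000 m / number of sleepers
Spacing = 1000 / 1996
Spacing = 0.5010 m

0.5010


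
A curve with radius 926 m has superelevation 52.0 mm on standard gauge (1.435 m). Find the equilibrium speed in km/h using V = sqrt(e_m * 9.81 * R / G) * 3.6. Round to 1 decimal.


Convert cant: e = 52.0 mm = 0.0520 m
V_ms = sqrt(0.0520 * 9.81 * 926 / 1.435)
V_ms = sqrt(329.178481) = 18.1433 m/s
V = 18.1433 * 3.6 = 65.3 km/h

65.3


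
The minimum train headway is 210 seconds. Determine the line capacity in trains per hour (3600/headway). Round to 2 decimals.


Capacity = 3600 / headway
Capacity = 3600 / 210
Capacity = 17.14 trains/hour

17.14


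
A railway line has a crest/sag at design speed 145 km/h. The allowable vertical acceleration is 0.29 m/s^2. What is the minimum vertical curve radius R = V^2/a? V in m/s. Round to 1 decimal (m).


Convert speed: V = 145 / 3.6 = 40.2778 m/s
V^2 = 1622.2994 m^2/s^2
R_v = 1622.2994 / 0.29
R_v = 5594.1 m

5594.1


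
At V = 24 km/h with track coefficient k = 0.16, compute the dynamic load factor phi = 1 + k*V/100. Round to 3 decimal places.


phi = 1 + k * V / 100
phi = 1 + 0.16 * 24 / 100
phi = 1 + 0.0384
phi = 1.038

1.038


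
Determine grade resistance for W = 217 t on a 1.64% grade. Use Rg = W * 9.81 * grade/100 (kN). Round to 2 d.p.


Rg = W * 9.81 * grade / 100
Rg = 217 * 9.81 * 1.64 / 100
Rg = 2128.77 * 0.0164
Rg = 34.91 kN

34.91


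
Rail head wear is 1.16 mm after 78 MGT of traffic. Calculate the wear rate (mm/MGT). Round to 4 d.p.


Wear rate = total wear / cumulative tonnage
Rate = 1.16 / 78
Rate = 0.0149 mm/MGT

0.0149


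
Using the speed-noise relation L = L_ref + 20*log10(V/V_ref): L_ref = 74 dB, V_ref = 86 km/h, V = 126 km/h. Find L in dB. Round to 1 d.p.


V/V_ref = 126 / 86 = 1.465116
log10(1.465116) = 0.165872
20 * 0.165872 = 3.3174
L = 74 + 3.3174 = 77.3 dB

77.3


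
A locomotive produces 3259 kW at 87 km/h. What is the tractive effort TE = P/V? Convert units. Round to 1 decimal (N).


Convert: P = 3259 kW = 3259000 W
V = 87 / 3.6 = 24.1667 m/s
TE = 3259000 / 24.1667
TE = 134855.2 N

134855.2


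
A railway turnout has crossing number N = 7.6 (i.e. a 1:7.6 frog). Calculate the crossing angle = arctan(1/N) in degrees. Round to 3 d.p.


1/N = 1/7.6 = 0.131579
angle = arctan(0.131579) = 0.130827 rad
angle = 0.130827 * 180/pi = 7.496 degrees

7.496


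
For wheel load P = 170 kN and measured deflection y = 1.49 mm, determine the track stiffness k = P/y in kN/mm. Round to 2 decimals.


Track stiffness k = P / y
k = 170 / 1.49
k = 114.09 kN/mm

114.09


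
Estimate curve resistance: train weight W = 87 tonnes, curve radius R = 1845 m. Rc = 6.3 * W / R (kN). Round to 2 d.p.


Rc = 6.3 * W / R
Rc = 6.3 * 87 / 1845
Rc = 548.1 / 1845
Rc = 0.30 kN

0.30


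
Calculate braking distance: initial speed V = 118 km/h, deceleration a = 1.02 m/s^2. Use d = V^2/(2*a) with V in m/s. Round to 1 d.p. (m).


Convert speed: V = 118 / 3.6 = 32.7778 m/s
V^2 = 1074.3827
d = 1074.3827 / (2 * 1.02)
d = 1074.3827 / 2.04
d = 526.7 m

526.7


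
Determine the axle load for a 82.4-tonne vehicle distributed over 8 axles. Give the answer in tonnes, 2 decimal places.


Load per axle = total weight / number of axles
Load = 82.4 / 8
Load = 10.30 tonnes

10.30


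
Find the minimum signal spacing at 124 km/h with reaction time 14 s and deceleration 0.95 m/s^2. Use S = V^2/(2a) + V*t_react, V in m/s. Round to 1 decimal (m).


V = 124 / 3.6 = 34.4444 m/s
Braking distance = 34.4444^2 / (2*0.95) = 624.4314 m
Sighting distance = 34.4444 * 14 = 482.2222 m
S = 624.4314 + 482.2222 = 1106.7 m

1106.7


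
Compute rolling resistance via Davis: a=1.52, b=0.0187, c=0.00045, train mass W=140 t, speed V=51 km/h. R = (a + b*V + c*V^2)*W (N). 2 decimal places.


b*V = 0.0187 * 51 = 0.9537
c*V^2 = 0.00045 * 2601 = 1.17045
R_per_t = 1.52 + 0.9537 + 1.17045 = 3.64415 N/t
R_total = 3.64415 * 140 = 510.18 N

510.18


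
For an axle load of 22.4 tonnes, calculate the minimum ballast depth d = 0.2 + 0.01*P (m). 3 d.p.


d = 0.2 + 0.01 * 22.4
d = 0.2 + 0.224
d = 0.424 m

0.424


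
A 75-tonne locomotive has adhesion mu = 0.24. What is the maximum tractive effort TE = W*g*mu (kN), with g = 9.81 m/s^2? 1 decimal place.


TE_max = W * g * mu
TE_max = 75 * 9.81 * 0.24
TE_max = 735.75 * 0.24
TE_max = 176.6 kN

176.6


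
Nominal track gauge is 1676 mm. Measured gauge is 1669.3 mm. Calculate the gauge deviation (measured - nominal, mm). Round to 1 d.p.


Deviation = measured - nominal
Deviation = 1669.3 - 1676
Deviation = -6.7 mm

-6.7


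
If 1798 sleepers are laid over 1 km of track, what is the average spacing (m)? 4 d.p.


Spacing = 1000 m / number of sleepers
Spacing = 1000 / 1798
Spacing = 0.5562 m

0.5562


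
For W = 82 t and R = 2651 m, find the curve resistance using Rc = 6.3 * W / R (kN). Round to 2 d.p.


Rc = 6.3 * W / R
Rc = 6.3 * 82 / 2651
Rc = 516.6 / 2651
Rc = 0.19 kN

0.19


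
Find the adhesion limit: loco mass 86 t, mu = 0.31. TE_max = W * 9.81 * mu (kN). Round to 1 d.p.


TE_max = W * g * mu
TE_max = 86 * 9.81 * 0.31
TE_max = 843.66 * 0.31
TE_max = 261.5 kN

261.5


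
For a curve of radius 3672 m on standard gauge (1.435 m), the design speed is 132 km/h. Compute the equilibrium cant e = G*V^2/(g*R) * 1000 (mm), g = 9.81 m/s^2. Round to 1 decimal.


Convert speed: V = 132 / 3.6 = 36.6667 m/s
Apply formula: e = 1.435 * 36.6667^2 / (9.81 * 3672)
e = 1.435 * 1344.4444 / 36022.32
e = 0.053558 m = 53.6 mm

53.6


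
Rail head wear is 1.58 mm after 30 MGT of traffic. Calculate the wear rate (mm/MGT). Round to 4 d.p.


Wear rate = total wear / cumulative tonnage
Rate = 1.58 / 30
Rate = 0.0527 mm/MGT

0.0527
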